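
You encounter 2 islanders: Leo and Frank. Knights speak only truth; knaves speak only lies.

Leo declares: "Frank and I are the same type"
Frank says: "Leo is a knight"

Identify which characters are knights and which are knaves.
Leo is a knight.
Frank is a knight.

Verification:
- Leo (knight) says "Frank and I are the same type" - this is TRUE because Leo is a knight and Frank is a knight.
- Frank (knight) says "Leo is a knight" - this is TRUE because Leo is a knight.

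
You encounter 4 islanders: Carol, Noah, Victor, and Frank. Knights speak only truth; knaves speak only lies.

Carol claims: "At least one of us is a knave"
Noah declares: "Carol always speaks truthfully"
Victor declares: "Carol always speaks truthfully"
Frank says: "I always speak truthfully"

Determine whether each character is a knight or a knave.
Carol is a knight.
Noah is a knight.
Victor is a knight.
Frank is a knave.

Verification:
- Carol (knight) says "At least one of us is a knave" - this is TRUE because Frank is a knave.
- Noah (knight) says "Carol always speaks truthfully" - this is TRUE because Carol is a knight.
- Victor (knight) says "Carol always speaks truthfully" - this is TRUE because Carol is a knight.
- Frank (knave) says "I always speak truthfully" - this is FALSE (a lie) because Frank is a knave.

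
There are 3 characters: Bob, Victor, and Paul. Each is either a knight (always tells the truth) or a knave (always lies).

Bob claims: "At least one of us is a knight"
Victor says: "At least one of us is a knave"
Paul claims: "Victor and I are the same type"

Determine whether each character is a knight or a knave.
Bob is a knight.
Victor is a knight.
Paul is a knave.

Verification:
- Bob (knight) says "At least one of us is a knight" - this is TRUE because Bob and Victor are knights.
- Victor (knight) says "At least one of us is a knave" - this is TRUE because Paul is a knave.
- Paul (knave) says "Victor and I are the same type" - this is FALSE (a lie) because Paul is a knave and Victor is a knight.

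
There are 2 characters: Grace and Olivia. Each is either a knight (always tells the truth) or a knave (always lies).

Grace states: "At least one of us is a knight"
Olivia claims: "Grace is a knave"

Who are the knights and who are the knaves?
Grace is a knight.
Olivia is a knave.

Verification:
- Grace (knight) says "At least one of us is a knight" - this is TRUE because Grace is a knight.
- Olivia (knave) says "Grace is a knave" - this is FALSE (a lie) because Grace is a knight.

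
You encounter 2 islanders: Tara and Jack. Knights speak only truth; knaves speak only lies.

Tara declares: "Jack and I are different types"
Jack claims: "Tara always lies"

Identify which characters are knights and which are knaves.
Tara is a knight.
Jack is a knave.

Verification:
- Tara (knight) says "Jack and I are different types" - this is TRUE because Tara is a knight and Jack is a knave.
- Jack (knave) says "Tara always lies" - this is FALSE (a lie) because Tara is a knight.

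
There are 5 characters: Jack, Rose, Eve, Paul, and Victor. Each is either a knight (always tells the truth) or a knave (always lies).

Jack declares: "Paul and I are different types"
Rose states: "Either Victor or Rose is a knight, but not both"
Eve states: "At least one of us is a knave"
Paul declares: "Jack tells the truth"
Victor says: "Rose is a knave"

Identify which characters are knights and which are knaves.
Jack is a knave.
Rose is a knight.
Eve is a knight.
Paul is a knave.
Victor is a knave.

Verification:
- Jack (knave) says "Paul and I are different types" - this is FALSE (a lie) because Jack is a knave and Paul is a knave.
- Rose (knight) says "Either Victor or Rose is a knight, but not both" - this is TRUE because Victor is a knave and Rose is a knight.
- Eve (knight) says "At least one of us is a knave" - this is TRUE because Jack, Paul, and Victor are knaves.
- Paul (knave) says "Jack tells the truth" - this is FALSE (a lie) because Jack is a knave.
- Victor (knave) says "Rose is a knave" - this is FALSE (a lie) because Rose is a knight.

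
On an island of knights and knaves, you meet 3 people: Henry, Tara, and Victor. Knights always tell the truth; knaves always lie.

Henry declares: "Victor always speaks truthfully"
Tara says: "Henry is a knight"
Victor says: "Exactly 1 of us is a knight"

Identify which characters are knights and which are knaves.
Henry is a knave.
Tara is a knave.
Victor is a knave.

Verification:
- Henry (knave) says "Victor always speaks truthfully" - this is FALSE (a lie) because Victor is a knave.
- Tara (knave) says "Henry is a knight" - this is FALSE (a lie) because Henry is a knave.
- Victor (knave) says "Exactly 1 of us is a knight" - this is FALSE (a lie) because there are 0 knights.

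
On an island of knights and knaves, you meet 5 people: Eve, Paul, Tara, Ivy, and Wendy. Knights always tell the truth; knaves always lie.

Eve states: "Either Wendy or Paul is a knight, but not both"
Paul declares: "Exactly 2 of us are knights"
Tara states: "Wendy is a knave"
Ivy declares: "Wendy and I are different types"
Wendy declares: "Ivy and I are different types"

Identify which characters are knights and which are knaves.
Eve is a knave.
Paul is a knave.
Tara is a knight.
Ivy is a knave.
Wendy is a knave.

Verification:
- Eve (knave) says "Either Wendy or Paul is a knight, but not both" - this is FALSE (a lie) because Wendy is a knave and Paul is a knave.
- Paul (knave) says "Exactly 2 of us are knights" - this is FALSE (a lie) because there are 1 knights.
- Tara (knight) says "Wendy is a knave" - this is TRUE because Wendy is a knave.
- Ivy (knave) says "Wendy and I are different types" - this is FALSE (a lie) because Ivy is a knave and Wendy is a knave.
- Wendy (knave) says "Ivy and I are different types" - this is FALSE (a lie) because Wendy is a knave and Ivy is a knave.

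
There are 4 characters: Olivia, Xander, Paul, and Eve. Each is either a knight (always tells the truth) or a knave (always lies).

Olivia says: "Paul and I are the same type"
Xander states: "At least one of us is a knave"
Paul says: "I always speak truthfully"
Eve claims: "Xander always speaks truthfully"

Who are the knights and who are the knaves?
Olivia is a knave.
Xander is a knight.
Paul is a knight.
Eve is a knight.

Verification:
- Olivia (knave) says "Paul and I are the same type" - this is FALSE (a lie) because Olivia is a knave and Paul is a knight.
- Xander (knight) says "At least one of us is a knave" - this is TRUE because Olivia is a knave.
- Paul (knight) says "I always speak truthfully" - this is TRUE because Paul is a knight.
- Eve (knight) says "Xander always speaks truthfully" - this is TRUE because Xander is a knight.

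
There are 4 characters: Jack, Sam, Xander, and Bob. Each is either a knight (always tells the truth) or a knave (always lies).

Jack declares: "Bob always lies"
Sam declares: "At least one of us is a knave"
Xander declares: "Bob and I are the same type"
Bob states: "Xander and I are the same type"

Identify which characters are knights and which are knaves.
Jack is a knave.
Sam is a knight.
Xander is a knight.
Bob is a knight.

Verification:
- Jack (knave) says "Bob always lies" - this is FALSE (a lie) because Bob is a knight.
- Sam (knight) says "At least one of us is a knave" - this is TRUE because Jack is a knave.
- Xander (knight) says "Bob and I are the same type" - this is TRUE because Xander is a knight and Bob is a knight.
- Bob (knight) says "Xander and I are the same type" - this is TRUE because Bob is a knight and Xander is a knight.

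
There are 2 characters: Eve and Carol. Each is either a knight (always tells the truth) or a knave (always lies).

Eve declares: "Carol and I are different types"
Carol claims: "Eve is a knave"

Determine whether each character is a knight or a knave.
Eve is a knight.
Carol is a knave.

Verification:
- Eve (knight) says "Carol and I are different types" - this is TRUE because Eve is a knight and Carol is a knave.
- Carol (knave) says "Eve is a knave" - this is FALSE (a lie) because Eve is a knight.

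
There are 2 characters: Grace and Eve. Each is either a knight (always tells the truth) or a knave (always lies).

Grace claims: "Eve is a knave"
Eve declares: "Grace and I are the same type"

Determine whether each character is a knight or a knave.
Grace is a knight.
Eve is a knave.

Verification:
- Grace (knight) says "Eve is a knave" - this is TRUE because Eve is a knave.
- Eve (knave) says "Grace and I are the same type" - this is FALSE (a lie) because Eve is a knave and Grace is a knight.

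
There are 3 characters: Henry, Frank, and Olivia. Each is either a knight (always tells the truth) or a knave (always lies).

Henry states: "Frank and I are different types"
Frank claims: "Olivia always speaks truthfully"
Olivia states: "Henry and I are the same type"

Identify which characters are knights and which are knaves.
Henry is a knight.
Frank is a knave.
Olivia is a knave.

Verification:
- Henry (knight) says "Frank and I are different types" - this is TRUE because Henry is a knight and Frank is a knave.
- Frank (knave) says "Olivia always speaks truthfully" - this is FALSE (a lie) because Olivia is a knave.
- Olivia (knave) says "Henry and I are the same type" - this is FALSE (a lie) because Olivia is a knave and Henry is a knight.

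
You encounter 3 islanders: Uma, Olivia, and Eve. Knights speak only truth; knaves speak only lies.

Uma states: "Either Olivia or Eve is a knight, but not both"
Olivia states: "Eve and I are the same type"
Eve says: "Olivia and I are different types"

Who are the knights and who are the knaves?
Uma is a knight.
Olivia is a knave.
Eve is a knight.

Verification:
- Uma (knight) says "Either Olivia or Eve is a knight, but not both" - this is TRUE because Olivia is a knave and Eve is a knight.
- Olivia (knave) says "Eve and I are the same type" - this is FALSE (a lie) because Olivia is a knave and Eve is a knight.
- Eve (knight) says "Olivia and I are different types" - this is TRUE because Eve is a knight and Olivia is a knave.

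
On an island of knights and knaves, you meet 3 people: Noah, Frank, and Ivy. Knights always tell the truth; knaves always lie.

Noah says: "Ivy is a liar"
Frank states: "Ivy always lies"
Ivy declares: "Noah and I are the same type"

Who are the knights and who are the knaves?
Noah is a knight.
Frank is a knight.
Ivy is a knave.

Verification:
- Noah (knight) says "Ivy is a liar" - this is TRUE because Ivy is a knave.
- Frank (knight) says "Ivy always lies" - this is TRUE because Ivy is a knave.
- Ivy (knave) says "Noah and I are the same type" - this is FALSE (a lie) because Ivy is a knave and Noah is a knight.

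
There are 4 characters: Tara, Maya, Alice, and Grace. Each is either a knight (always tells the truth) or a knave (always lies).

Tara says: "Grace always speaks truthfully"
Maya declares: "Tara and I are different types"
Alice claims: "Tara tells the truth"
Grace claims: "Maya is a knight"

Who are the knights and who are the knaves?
Tara is a knave.
Maya is a knave.
Alice is a knave.
Grace is a knave.

Verification:
- Tara (knave) says "Grace always speaks truthfully" - this is FALSE (a lie) because Grace is a knave.
- Maya (knave) says "Tara and I are different types" - this is FALSE (a lie) because Maya is a knave and Tara is a knave.
- Alice (knave) says "Tara tells the truth" - this is FALSE (a lie) because Tara is a knave.
- Grace (knave) says "Maya is a knight" - this is FALSE (a lie) because Maya is a knave.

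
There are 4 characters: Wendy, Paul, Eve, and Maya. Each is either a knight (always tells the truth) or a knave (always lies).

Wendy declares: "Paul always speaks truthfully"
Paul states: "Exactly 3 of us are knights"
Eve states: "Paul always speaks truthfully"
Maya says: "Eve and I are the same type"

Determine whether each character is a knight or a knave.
Wendy is a knight.
Paul is a knight.
Eve is a knight.
Maya is a knave.

Verification:
- Wendy (knight) says "Paul always speaks truthfully" - this is TRUE because Paul is a knight.
- Paul (knight) says "Exactly 3 of us are knights" - this is TRUE because there are 3 knights.
- Eve (knight) says "Paul always speaks truthfully" - this is TRUE because Paul is a knight.
- Maya (knave) says "Eve and I are the same type" - this is FALSE (a lie) because Maya is a knave and Eve is a knight.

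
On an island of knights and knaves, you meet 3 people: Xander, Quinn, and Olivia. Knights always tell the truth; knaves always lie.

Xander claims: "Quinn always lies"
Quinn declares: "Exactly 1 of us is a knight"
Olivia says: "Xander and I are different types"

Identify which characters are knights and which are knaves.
Xander is a knave.
Quinn is a knight.
Olivia is a knave.

Verification:
- Xander (knave) says "Quinn always lies" - this is FALSE (a lie) because Quinn is a knight.
- Quinn (knight) says "Exactly 1 of us is a knight" - this is TRUE because there are 1 knights.
- Olivia (knave) says "Xander and I are different types" - this is FALSE (a lie) because Olivia is a knave and Xander is a knave.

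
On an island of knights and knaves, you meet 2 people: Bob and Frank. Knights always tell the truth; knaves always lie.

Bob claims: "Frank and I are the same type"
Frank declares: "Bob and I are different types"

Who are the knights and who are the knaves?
Bob is a knave.
Frank is a knight.

Verification:
- Bob (knave) says "Frank and I are the same type" - this is FALSE (a lie) because Bob is a knave and Frank is a knight.
- Frank (knight) says "Bob and I are different types" - this is TRUE because Frank is a knight and Bob is a knave.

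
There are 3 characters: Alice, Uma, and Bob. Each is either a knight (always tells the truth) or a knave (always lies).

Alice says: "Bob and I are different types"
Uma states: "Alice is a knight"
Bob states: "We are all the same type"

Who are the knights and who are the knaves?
Alice is a knight.
Uma is a knight.
Bob is a knave.

Verification:
- Alice (knight) says "Bob and I are different types" - this is TRUE because Alice is a knight and Bob is a knave.
- Uma (knight) says "Alice is a knight" - this is TRUE because Alice is a knight.
- Bob (knave) says "We are all the same type" - this is FALSE (a lie) because Alice and Uma are knights and Bob is a knave.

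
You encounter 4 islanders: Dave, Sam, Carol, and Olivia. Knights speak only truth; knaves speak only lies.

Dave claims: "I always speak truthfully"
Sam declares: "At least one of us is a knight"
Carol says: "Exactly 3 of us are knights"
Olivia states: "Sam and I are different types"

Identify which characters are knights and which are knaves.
Dave is a knave.
Sam is a knave.
Carol is a knave.
Olivia is a knave.

Verification:
- Dave (knave) says "I always speak truthfully" - this is FALSE (a lie) because Dave is a knave.
- Sam (knave) says "At least one of us is a knight" - this is FALSE (a lie) because no one is a knight.
- Carol (knave) says "Exactly 3 of us are knights" - this is FALSE (a lie) because there are 0 knights.
- Olivia (knave) says "Sam and I are different types" - this is FALSE (a lie) because Olivia is a knave and Sam is a knave.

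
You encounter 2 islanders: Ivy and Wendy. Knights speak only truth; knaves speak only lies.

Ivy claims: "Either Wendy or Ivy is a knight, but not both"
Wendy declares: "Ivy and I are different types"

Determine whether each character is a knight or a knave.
Ivy is a knave.
Wendy is a knave.

Verification:
- Ivy (knave) says "Either Wendy or Ivy is a knight, but not both" - this is FALSE (a lie) because Wendy is a knave and Ivy is a knave.
- Wendy (knave) says "Ivy and I are different types" - this is FALSE (a lie) because Wendy is a knave and Ivy is a knave.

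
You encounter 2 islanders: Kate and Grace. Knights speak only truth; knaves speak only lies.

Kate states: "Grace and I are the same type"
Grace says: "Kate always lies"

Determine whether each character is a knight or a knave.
Kate is a knave.
Grace is a knight.

Verification:
- Kate (knave) says "Grace and I are the same type" - this is FALSE (a lie) because Kate is a knave and Grace is a knight.
- Grace (knight) says "Kate always lies" - this is TRUE because Kate is a knave.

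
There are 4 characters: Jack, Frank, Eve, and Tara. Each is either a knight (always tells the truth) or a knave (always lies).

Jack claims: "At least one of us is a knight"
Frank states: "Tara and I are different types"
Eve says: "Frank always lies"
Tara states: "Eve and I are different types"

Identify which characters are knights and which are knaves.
Jack is a knight.
Frank is a knight.
Eve is a knave.
Tara is a knave.

Verification:
- Jack (knight) says "At least one of us is a knight" - this is TRUE because Jack and Frank are knights.
- Frank (knight) says "Tara and I are different types" - this is TRUE because Frank is a knight and Tara is a knave.
- Eve (knave) says "Frank always lies" - this is FALSE (a lie) because Frank is a knight.
- Tara (knave) says "Eve and I are different types" - this is FALSE (a lie) because Tara is a knave and Eve is a knave.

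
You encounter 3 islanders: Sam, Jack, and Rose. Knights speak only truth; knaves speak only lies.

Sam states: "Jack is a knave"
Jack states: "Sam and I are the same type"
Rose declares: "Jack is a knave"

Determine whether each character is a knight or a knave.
Sam is a knight.
Jack is a knave.
Rose is a knight.

Verification:
- Sam (knight) says "Jack is a knave" - this is TRUE because Jack is a knave.
- Jack (knave) says "Sam and I are the same type" - this is FALSE (a lie) because Jack is a knave and Sam is a knight.
- Rose (knight) says "Jack is a knave" - this is TRUE because Jack is a knave.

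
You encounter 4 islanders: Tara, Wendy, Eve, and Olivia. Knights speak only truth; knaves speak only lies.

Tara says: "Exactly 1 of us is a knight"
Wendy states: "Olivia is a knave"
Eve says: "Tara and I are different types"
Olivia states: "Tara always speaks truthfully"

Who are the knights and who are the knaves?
Tara is a knave.
Wendy is a knight.
Eve is a knight.
Olivia is a knave.

Verification:
- Tara (knave) says "Exactly 1 of us is a knight" - this is FALSE (a lie) because there are 2 knights.
- Wendy (knight) says "Olivia is a knave" - this is TRUE because Olivia is a knave.
- Eve (knight) says "Tara and I are different types" - this is TRUE because Eve is a knight and Tara is a knave.
- Olivia (knave) says "Tara always speaks truthfully" - this is FALSE (a lie) because Tara is a knave.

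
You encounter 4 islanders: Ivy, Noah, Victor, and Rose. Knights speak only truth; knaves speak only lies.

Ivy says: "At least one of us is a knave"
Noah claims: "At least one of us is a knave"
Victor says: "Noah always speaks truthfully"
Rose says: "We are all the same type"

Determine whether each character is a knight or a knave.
Ivy is a knight.
Noah is a knight.
Victor is a knight.
Rose is a knave.

Verification:
- Ivy (knight) says "At least one of us is a knave" - this is TRUE because Rose is a knave.
- Noah (knight) says "At least one of us is a knave" - this is TRUE because Rose is a knave.
- Victor (knight) says "Noah always speaks truthfully" - this is TRUE because Noah is a knight.
- Rose (knave) says "We are all the same type" - this is FALSE (a lie) because Ivy, Noah, and Victor are knights and Rose is a knave.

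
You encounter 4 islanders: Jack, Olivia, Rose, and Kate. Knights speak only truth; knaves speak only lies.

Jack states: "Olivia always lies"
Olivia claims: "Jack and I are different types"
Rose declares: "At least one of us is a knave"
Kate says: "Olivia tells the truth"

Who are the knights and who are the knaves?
Jack is a knave.
Olivia is a knight.
Rose is a knight.
Kate is a knight.

Verification:
- Jack (knave) says "Olivia always lies" - this is FALSE (a lie) because Olivia is a knight.
- Olivia (knight) says "Jack and I are different types" - this is TRUE because Olivia is a knight and Jack is a knave.
- Rose (knight) says "At least one of us is a knave" - this is TRUE because Jack is a knave.
- Kate (knight) says "Olivia tells the truth" - this is TRUE because Olivia is a knight.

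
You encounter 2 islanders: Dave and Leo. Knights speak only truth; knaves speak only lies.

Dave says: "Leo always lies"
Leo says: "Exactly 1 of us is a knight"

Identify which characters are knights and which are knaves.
Dave is a knave.
Leo is a knight.

Verification:
- Dave (knave) says "Leo always lies" - this is FALSE (a lie) because Leo is a knight.
- Leo (knight) says "Exactly 1 of us is a knight" - this is TRUE because there are 1 knights.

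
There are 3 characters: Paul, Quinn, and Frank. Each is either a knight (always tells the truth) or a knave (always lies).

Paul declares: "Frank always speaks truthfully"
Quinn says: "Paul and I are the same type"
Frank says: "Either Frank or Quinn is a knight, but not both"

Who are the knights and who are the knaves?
Paul is a knight.
Quinn is a knave.
Frank is a knight.

Verification:
- Paul (knight) says "Frank always speaks truthfully" - this is TRUE because Frank is a knight.
- Quinn (knave) says "Paul and I are the same type" - this is FALSE (a lie) because Quinn is a knave and Paul is a knight.
- Frank (knight) says "Either Frank or Quinn is a knight, but not both" - this is TRUE because Frank is a knight and Quinn is a knave.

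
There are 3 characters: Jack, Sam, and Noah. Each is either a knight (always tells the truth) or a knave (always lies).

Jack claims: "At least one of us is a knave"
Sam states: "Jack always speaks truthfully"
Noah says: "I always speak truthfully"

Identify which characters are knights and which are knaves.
Jack is a knight.
Sam is a knight.
Noah is a knave.

Verification:
- Jack (knight) says "At least one of us is a knave" - this is TRUE because Noah is a knave.
- Sam (knight) says "Jack always speaks truthfully" - this is TRUE because Jack is a knight.
- Noah (knave) says "I always speak truthfully" - this is FALSE (a lie) because Noah is a knave.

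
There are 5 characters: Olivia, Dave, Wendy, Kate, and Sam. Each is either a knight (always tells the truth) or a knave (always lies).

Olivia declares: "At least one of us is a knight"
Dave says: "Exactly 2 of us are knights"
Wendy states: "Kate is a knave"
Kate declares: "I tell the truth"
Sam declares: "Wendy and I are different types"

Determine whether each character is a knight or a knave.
Olivia is a knight.
Dave is a knave.
Wendy is a knave.
Kate is a knight.
Sam is a knight.

Verification:
- Olivia (knight) says "At least one of us is a knight" - this is TRUE because Olivia, Kate, and Sam are knights.
- Dave (knave) says "Exactly 2 of us are knights" - this is FALSE (a lie) because there are 3 knights.
- Wendy (knave) says "Kate is a knave" - this is FALSE (a lie) because Kate is a knight.
- Kate (knight) says "I tell the truth" - this is TRUE because Kate is a knight.
- Sam (knight) says "Wendy and I are different types" - this is TRUE because Sam is a knight and Wendy is a knave.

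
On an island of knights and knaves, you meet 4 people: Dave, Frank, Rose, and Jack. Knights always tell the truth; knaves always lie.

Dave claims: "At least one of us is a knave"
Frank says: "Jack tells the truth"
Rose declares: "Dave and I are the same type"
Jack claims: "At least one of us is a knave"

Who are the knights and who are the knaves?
Dave is a knight.
Frank is a knight.
Rose is a knave.
Jack is a knight.

Verification:
- Dave (knight) says "At least one of us is a knave" - this is TRUE because Rose is a knave.
- Frank (knight) says "Jack tells the truth" - this is TRUE because Jack is a knight.
- Rose (knave) says "Dave and I are the same type" - this is FALSE (a lie) because Rose is a knave and Dave is a knight.
- Jack (knight) says "At least one of us is a knave" - this is TRUE because Rose is a knave.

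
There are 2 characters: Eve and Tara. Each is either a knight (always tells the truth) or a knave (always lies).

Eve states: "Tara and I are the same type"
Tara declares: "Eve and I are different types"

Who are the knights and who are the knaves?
Eve is a knave.
Tara is a knight.

Verification:
- Eve (knave) says "Tara and I are the same type" - this is FALSE (a lie) because Eve is a knave and Tara is a knight.
- Tara (knight) says "Eve and I are different types" - this is TRUE because Tara is a knight and Eve is a knave.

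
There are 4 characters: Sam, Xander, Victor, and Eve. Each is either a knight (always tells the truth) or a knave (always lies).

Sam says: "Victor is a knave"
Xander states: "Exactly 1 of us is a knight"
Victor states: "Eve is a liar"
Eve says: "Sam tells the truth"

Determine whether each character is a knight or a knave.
Sam is a knight.
Xander is a knave.
Victor is a knave.
Eve is a knight.

Verification:
- Sam (knight) says "Victor is a knave" - this is TRUE because Victor is a knave.
- Xander (knave) says "Exactly 1 of us is a knight" - this is FALSE (a lie) because there are 2 knights.
- Victor (knave) says "Eve is a liar" - this is FALSE (a lie) because Eve is a knight.
- Eve (knight) says "Sam tells the truth" - this is TRUE because Sam is a knight.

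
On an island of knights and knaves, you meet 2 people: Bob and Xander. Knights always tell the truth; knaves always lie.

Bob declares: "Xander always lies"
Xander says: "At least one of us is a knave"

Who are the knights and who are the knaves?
Bob is a knave.
Xander is a knight.

Verification:
- Bob (knave) says "Xander always lies" - this is FALSE (a lie) because Xander is a knight.
- Xander (knight) says "At least one of us is a knave" - this is TRUE because Bob is a knave.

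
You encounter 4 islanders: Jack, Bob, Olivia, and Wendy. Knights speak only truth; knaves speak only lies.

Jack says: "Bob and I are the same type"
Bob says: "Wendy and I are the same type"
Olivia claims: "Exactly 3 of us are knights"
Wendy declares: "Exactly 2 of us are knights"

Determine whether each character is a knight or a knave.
Jack is a knave.
Bob is a knight.
Olivia is a knave.
Wendy is a knight.

Verification:
- Jack (knave) says "Bob and I are the same type" - this is FALSE (a lie) because Jack is a knave and Bob is a knight.
- Bob (knight) says "Wendy and I are the same type" - this is TRUE because Bob is a knight and Wendy is a knight.
- Olivia (knave) says "Exactly 3 of us are knights" - this is FALSE (a lie) because there are 2 knights.
- Wendy (knight) says "Exactly 2 of us are knights" - this is TRUE because there are 2 knights.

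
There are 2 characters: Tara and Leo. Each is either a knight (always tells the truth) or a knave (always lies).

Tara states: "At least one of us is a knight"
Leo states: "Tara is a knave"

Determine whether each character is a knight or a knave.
Tara is a knight.
Leo is a knave.

Verification:
- Tara (knight) says "At least one of us is a knight" - this is TRUE because Tara is a knight.
- Leo (knave) says "Tara is a knave" - this is FALSE (a lie) because Tara is a knight.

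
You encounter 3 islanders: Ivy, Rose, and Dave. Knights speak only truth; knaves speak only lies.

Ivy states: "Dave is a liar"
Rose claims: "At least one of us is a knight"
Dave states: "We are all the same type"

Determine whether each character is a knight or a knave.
Ivy is a knight.
Rose is a knight.
Dave is a knave.

Verification:
- Ivy (knight) says "Dave is a liar" - this is TRUE because Dave is a knave.
- Rose (knight) says "At least one of us is a knight" - this is TRUE because Ivy and Rose are knights.
- Dave (knave) says "We are all the same type" - this is FALSE (a lie) because Ivy and Rose are knights and Dave is a knave.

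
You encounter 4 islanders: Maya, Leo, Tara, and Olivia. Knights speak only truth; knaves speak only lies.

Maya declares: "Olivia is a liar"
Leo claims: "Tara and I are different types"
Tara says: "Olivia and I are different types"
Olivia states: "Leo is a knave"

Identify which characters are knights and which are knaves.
Maya is a knight.
Leo is a knight.
Tara is a knave.
Olivia is a knave.

Verification:
- Maya (knight) says "Olivia is a liar" - this is TRUE because Olivia is a knave.
- Leo (knight) says "Tara and I are different types" - this is TRUE because Leo is a knight and Tara is a knave.
- Tara (knave) says "Olivia and I are different types" - this is FALSE (a lie) because Tara is a knave and Olivia is a knave.
- Olivia (knave) says "Leo is a knave" - this is FALSE (a lie) because Leo is a knight.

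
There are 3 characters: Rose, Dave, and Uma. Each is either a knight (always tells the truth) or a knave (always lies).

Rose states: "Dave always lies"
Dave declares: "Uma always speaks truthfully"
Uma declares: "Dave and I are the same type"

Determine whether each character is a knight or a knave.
Rose is a knave.
Dave is a knight.
Uma is a knight.

Verification:
- Rose (knave) says "Dave always lies" - this is FALSE (a lie) because Dave is a knight.
- Dave (knight) says "Uma always speaks truthfully" - this is TRUE because Uma is a knight.
- Uma (knight) says "Dave and I are the same type" - this is TRUE because Uma is a knight and Dave is a knight.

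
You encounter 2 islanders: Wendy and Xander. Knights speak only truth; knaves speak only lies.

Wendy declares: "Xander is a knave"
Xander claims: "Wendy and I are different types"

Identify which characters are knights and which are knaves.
Wendy is a knave.
Xander is a knight.

Verification:
- Wendy (knave) says "Xander is a knave" - this is FALSE (a lie) because Xander is a knight.
- Xander (knight) says "Wendy and I are different types" - this is TRUE because Xander is a knight and Wendy is a knave.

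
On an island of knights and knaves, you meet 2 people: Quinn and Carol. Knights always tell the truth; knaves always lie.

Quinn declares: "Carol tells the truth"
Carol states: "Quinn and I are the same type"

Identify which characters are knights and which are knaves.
Quinn is a knight.
Carol is a knight.

Verification:
- Quinn (knight) says "Carol tells the truth" - this is TRUE because Carol is a knight.
- Carol (knight) says "Quinn and I are the same type" - this is TRUE because Carol is a knight and Quinn is a knight.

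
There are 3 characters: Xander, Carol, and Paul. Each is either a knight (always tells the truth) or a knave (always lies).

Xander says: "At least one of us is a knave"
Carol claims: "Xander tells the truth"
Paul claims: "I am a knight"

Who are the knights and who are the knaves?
Xander is a knight.
Carol is a knight.
Paul is a knave.

Verification:
- Xander (knight) says "At least one of us is a knave" - this is TRUE because Paul is a knave.
- Carol (knight) says "Xander tells the truth" - this is TRUE because Xander is a knight.
- Paul (knave) says "I am a knight" - this is FALSE (a lie) because Paul is a knave.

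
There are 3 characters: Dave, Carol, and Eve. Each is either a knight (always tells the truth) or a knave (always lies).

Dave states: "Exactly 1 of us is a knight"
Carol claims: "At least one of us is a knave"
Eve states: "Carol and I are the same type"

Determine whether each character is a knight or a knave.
Dave is a knave.
Carol is a knight.
Eve is a knight.

Verification:
- Dave (knave) says "Exactly 1 of us is a knight" - this is FALSE (a lie) because there are 2 knights.
- Carol (knight) says "At least one of us is a knave" - this is TRUE because Dave is a knave.
- Eve (knight) says "Carol and I are the same type" - this is TRUE because Eve is a knight and Carol is a knight.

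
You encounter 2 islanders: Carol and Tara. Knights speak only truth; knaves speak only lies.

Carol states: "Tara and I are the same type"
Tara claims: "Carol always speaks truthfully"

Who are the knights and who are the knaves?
Carol is a knight.
Tara is a knight.

Verification:
- Carol (knight) says "Tara and I are the same type" - this is TRUE because Carol is a knight and Tara is a knight.
- Tara (knight) says "Carol always speaks truthfully" - this is TRUE because Carol is a knight.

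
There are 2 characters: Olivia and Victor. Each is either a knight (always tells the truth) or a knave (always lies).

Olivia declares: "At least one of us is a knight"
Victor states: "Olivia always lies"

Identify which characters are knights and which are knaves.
Olivia is a knight.
Victor is a knave.

Verification:
- Olivia (knight) says "At least one of us is a knight" - this is TRUE because Olivia is a knight.
- Victor (knave) says "Olivia always lies" - this is FALSE (a lie) because Olivia is a knight.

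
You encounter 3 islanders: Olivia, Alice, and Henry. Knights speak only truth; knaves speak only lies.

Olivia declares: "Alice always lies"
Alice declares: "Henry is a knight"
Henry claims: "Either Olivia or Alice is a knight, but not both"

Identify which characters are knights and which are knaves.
Olivia is a knave.
Alice is a knight.
Henry is a knight.

Verification:
- Olivia (knave) says "Alice always lies" - this is FALSE (a lie) because Alice is a knight.
- Alice (knight) says "Henry is a knight" - this is TRUE because Henry is a knight.
- Henry (knight) says "Either Olivia or Alice is a knight, but not both" - this is TRUE because Olivia is a knave and Alice is a knight.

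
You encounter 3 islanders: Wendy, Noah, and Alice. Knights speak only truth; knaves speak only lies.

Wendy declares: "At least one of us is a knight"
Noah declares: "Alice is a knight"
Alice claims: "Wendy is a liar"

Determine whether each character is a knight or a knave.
Wendy is a knight.
Noah is a knave.
Alice is a knave.

Verification:
- Wendy (knight) says "At least one of us is a knight" - this is TRUE because Wendy is a knight.
- Noah (knave) says "Alice is a knight" - this is FALSE (a lie) because Alice is a knave.
- Alice (knave) says "Wendy is a liar" - this is FALSE (a lie) because Wendy is a knight.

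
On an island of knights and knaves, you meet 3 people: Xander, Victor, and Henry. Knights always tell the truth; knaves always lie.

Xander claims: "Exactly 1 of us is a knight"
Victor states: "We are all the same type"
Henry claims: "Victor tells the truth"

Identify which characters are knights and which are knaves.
Xander is a knight.
Victor is a knave.
Henry is a knave.

Verification:
- Xander (knight) says "Exactly 1 of us is a knight" - this is TRUE because there are 1 knights.
- Victor (knave) says "We are all the same type" - this is FALSE (a lie) because Xander is a knight and Victor and Henry are knaves.
- Henry (knave) says "Victor tells the truth" - this is FALSE (a lie) because Victor is a knave.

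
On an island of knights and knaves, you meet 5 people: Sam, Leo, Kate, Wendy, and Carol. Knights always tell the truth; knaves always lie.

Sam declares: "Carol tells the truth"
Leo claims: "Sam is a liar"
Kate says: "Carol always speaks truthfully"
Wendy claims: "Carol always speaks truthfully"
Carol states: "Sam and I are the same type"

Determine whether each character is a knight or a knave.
Sam is a knight.
Leo is a knave.
Kate is a knight.
Wendy is a knight.
Carol is a knight.

Verification:
- Sam (knight) says "Carol tells the truth" - this is TRUE because Carol is a knight.
- Leo (knave) says "Sam is a liar" - this is FALSE (a lie) because Sam is a knight.
- Kate (knight) says "Carol always speaks truthfully" - this is TRUE because Carol is a knight.
- Wendy (knight) says "Carol always speaks truthfully" - this is TRUE because Carol is a knight.
- Carol (knight) says "Sam and I are the same type" - this is TRUE because Carol is a knight and Sam is a knight.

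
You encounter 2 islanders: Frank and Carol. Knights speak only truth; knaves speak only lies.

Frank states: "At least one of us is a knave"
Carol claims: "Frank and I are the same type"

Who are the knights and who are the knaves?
Frank is a knight.
Carol is a knave.

Verification:
- Frank (knight) says "At least one of us is a knave" - this is TRUE because Carol is a knave.
- Carol (knave) says "Frank and I are the same type" - this is FALSE (a lie) because Carol is a knave and Frank is a knight.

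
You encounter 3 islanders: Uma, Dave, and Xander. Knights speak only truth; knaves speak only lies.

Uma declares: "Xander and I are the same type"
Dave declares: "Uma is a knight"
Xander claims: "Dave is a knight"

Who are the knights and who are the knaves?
Uma is a knight.
Dave is a knight.
Xander is a knight.

Verification:
- Uma (knight) says "Xander and I are the same type" - this is TRUE because Uma is a knight and Xander is a knight.
- Dave (knight) says "Uma is a knight" - this is TRUE because Uma is a knight.
- Xander (knight) says "Dave is a knight" - this is TRUE because Dave is a knight.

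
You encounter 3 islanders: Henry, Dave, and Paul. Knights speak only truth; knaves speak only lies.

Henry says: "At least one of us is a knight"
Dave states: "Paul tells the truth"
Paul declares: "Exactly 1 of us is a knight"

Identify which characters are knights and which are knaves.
Henry is a knave.
Dave is a knave.
Paul is a knave.

Verification:
- Henry (knave) says "At least one of us is a knight" - this is FALSE (a lie) because no one is a knight.
- Dave (knave) says "Paul tells the truth" - this is FALSE (a lie) because Paul is a knave.
- Paul (knave) says "Exactly 1 of us is a knight" - this is FALSE (a lie) because there are 0 knights.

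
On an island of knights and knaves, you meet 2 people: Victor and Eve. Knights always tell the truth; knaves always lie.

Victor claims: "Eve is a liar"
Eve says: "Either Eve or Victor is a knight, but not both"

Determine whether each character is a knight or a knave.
Victor is a knave.
Eve is a knight.

Verification:
- Victor (knave) says "Eve is a liar" - this is FALSE (a lie) because Eve is a knight.
- Eve (knight) says "Either Eve or Victor is a knight, but not both" - this is TRUE because Eve is a knight and Victor is a knave.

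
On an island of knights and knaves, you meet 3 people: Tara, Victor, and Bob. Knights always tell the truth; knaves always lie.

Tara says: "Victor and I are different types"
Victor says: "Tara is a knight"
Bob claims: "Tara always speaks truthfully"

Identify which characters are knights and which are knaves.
Tara is a knave.
Victor is a knave.
Bob is a knave.

Verification:
- Tara (knave) says "Victor and I are different types" - this is FALSE (a lie) because Tara is a knave and Victor is a knave.
- Victor (knave) says "Tara is a knight" - this is FALSE (a lie) because Tara is a knave.
- Bob (knave) says "Tara always speaks truthfully" - this is FALSE (a lie) because Tara is a knave.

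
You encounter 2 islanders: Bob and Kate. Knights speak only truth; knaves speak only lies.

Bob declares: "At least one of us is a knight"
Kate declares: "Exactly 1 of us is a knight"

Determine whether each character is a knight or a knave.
Bob is a knave.
Kate is a knave.

Verification:
- Bob (knave) says "At least one of us is a knight" - this is FALSE (a lie) because no one is a knight.
- Kate (knave) says "Exactly 1 of us is a knight" - this is FALSE (a lie) because there are 0 knights.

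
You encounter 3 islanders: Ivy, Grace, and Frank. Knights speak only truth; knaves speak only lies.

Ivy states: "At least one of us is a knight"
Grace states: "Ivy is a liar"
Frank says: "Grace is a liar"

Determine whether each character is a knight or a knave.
Ivy is a knight.
Grace is a knave.
Frank is a knight.

Verification:
- Ivy (knight) says "At least one of us is a knight" - this is TRUE because Ivy and Frank are knights.
- Grace (knave) says "Ivy is a liar" - this is FALSE (a lie) because Ivy is a knight.
- Frank (knight) says "Grace is a liar" - this is TRUE because Grace is a knave.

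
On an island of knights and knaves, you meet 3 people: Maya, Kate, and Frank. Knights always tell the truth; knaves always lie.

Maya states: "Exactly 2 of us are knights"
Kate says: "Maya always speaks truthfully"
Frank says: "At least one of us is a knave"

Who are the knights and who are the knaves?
Maya is a knave.
Kate is a knave.
Frank is a knight.

Verification:
- Maya (knave) says "Exactly 2 of us are knights" - this is FALSE (a lie) because there are 1 knights.
- Kate (knave) says "Maya always speaks truthfully" - this is FALSE (a lie) because Maya is a knave.
- Frank (knight) says "At least one of us is a knave" - this is TRUE because Maya and Kate are knaves.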